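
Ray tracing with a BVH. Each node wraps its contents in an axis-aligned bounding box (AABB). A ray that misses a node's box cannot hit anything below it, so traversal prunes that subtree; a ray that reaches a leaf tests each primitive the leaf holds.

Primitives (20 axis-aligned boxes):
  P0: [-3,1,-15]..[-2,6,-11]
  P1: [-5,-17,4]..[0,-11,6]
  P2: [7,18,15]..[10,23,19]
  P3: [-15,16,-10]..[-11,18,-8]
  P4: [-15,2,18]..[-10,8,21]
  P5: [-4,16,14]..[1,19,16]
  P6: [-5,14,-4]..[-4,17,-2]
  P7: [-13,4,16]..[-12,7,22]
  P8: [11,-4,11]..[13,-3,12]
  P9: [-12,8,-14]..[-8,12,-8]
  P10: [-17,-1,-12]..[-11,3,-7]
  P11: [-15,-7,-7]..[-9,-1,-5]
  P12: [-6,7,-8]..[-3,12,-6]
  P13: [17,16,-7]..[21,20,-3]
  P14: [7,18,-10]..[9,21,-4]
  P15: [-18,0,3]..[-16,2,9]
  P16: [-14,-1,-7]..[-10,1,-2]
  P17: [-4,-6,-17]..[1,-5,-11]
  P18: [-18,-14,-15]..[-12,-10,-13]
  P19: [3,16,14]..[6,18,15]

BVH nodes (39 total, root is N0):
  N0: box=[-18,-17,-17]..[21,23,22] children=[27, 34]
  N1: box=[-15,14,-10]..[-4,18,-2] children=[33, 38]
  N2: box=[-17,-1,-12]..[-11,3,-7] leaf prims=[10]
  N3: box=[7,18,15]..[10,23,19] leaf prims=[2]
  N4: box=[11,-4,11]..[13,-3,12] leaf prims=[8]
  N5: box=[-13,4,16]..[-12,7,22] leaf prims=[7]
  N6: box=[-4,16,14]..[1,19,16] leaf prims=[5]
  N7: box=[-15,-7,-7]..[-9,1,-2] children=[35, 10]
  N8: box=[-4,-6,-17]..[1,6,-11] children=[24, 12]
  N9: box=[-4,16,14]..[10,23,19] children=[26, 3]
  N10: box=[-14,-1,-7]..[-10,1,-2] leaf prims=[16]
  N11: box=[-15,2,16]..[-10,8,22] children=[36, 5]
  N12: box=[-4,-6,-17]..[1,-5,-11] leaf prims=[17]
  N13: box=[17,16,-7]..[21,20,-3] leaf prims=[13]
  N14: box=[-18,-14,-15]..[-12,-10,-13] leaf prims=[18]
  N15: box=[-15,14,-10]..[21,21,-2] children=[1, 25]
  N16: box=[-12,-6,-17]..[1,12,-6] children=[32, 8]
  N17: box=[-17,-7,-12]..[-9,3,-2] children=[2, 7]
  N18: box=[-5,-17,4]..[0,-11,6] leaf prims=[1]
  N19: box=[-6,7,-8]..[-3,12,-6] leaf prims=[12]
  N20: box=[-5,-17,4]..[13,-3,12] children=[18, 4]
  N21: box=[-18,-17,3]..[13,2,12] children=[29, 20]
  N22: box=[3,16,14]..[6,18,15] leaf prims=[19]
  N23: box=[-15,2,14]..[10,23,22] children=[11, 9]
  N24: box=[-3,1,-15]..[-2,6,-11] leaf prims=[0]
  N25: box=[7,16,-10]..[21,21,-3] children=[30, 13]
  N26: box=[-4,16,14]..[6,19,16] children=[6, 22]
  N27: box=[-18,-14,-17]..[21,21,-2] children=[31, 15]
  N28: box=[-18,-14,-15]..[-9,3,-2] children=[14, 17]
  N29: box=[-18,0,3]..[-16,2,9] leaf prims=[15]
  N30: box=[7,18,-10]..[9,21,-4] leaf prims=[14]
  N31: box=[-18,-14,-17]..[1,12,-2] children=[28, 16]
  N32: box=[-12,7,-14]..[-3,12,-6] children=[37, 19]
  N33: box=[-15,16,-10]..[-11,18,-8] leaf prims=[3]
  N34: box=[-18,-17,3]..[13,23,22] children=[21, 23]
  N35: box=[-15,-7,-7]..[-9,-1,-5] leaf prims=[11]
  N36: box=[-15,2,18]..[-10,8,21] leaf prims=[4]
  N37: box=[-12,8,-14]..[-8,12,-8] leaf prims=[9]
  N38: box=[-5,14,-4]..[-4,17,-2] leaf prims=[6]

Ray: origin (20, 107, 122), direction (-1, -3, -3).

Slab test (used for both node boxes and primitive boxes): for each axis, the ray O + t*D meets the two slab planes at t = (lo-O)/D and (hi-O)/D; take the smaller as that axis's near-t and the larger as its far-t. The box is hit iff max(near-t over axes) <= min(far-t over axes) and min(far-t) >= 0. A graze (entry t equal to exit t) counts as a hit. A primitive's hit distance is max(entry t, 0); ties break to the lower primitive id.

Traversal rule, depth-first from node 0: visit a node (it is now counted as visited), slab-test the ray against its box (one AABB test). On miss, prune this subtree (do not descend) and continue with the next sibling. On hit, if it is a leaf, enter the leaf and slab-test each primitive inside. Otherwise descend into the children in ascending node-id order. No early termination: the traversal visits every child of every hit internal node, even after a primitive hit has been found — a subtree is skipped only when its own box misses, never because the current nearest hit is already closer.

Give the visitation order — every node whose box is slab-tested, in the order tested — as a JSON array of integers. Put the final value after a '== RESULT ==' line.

Traverse from the root:
N0 x:[-1,38] y:[28,124/3] z:[100/3,139/3] -> hit [100/3,38], descend [27, 34]
  N27 x:[-1,38] y:[86/3,121/3] z:[124/3,139/3] -> miss, prune
  N34 x:[7,38] y:[28,124/3] z:[100/3,119/3] -> hit [100/3,38], descend [21, 23]
    N21 x:[7,38] y:[35,124/3] z:[110/3,119/3] -> hit [110/3,38], descend [20, 29]
      N20 x:[7,25] y:[110/3,124/3] z:[110/3,118/3] -> miss, prune
      N29 x:[36,38] y:[35,107/3] z:[113/3,119/3] -> miss, prune
    N23 x:[10,35] y:[28,35] z:[100/3,36] -> hit [100/3,35], descend [9, 11]
      N9 x:[10,24] y:[28,91/3] z:[103/3,36] -> miss, prune
      N11 x:[30,35] y:[33,35] z:[100/3,106/3] -> hit [100/3,35], descend [5, 36]
        N5 x:[32,33] y:[100/3,103/3] z:[100/3,106/3] -> miss, prune
        N36 x:[30,35] y:[33,35] z:[101/3,104/3] -> hit [101/3,104/3] leaf, test {P4@t=101/3}

11 AABB tests over nodes [0, 27, 34, 21, 20, 29, 23, 9, 11, 5, 36]; 1 leaf entered; closest P4.

== RESULT ==
[0, 27, 34, 21, 20, 29, 23, 9, 11, 5, 36]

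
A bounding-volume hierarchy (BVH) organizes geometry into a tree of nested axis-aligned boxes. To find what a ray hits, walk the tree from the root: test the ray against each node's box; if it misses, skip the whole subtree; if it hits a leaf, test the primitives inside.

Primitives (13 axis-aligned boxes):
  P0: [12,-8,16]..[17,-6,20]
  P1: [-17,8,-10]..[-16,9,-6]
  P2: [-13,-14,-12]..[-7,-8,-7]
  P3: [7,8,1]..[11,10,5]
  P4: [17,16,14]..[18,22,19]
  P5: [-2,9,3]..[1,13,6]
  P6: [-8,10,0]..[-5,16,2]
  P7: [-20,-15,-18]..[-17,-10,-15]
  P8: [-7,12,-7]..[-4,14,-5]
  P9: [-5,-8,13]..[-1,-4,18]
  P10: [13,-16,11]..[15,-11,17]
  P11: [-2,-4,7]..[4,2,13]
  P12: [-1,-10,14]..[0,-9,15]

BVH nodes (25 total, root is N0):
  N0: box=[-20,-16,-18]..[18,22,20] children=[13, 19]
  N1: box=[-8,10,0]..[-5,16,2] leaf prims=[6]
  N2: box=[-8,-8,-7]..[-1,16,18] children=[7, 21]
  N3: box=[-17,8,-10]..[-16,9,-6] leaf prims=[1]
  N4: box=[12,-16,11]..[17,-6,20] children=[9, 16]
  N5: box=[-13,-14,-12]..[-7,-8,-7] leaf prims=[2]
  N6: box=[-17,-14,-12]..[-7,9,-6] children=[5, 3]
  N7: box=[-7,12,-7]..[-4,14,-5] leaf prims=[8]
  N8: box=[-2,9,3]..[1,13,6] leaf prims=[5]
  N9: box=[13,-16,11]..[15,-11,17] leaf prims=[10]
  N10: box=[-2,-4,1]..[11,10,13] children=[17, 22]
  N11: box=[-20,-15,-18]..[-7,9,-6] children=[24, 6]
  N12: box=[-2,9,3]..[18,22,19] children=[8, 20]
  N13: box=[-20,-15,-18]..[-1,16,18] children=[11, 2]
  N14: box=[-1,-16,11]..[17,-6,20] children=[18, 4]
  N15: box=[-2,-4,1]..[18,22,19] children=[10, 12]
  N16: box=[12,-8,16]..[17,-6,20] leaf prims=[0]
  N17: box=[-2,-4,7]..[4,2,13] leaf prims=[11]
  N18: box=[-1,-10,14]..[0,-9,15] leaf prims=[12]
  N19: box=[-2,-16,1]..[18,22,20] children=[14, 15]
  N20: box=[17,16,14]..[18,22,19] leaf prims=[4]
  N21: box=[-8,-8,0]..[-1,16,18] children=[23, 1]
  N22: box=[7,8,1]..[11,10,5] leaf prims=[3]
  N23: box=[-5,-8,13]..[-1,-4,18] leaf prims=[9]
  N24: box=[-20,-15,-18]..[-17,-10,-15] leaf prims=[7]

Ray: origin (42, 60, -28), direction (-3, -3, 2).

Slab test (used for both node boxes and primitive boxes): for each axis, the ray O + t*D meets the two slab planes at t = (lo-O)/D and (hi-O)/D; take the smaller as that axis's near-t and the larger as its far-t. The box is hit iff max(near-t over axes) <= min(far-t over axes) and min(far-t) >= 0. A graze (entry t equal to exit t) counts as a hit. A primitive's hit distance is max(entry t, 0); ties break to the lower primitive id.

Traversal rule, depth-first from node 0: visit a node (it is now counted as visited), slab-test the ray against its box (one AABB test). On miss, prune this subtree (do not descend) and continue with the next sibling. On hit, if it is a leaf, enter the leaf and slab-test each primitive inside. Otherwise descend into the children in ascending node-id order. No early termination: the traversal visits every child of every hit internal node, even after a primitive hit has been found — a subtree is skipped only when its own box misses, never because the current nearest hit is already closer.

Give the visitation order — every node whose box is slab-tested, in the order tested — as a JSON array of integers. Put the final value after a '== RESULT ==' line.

Traverse from the root:
N0 x:[8,62/3] y:[38/3,76/3] z:[5,24] -> hit [38/3,62/3], descend [13, 19]
  N13 x:[43/3,62/3] y:[44/3,25] z:[5,23] -> hit [44/3,62/3], descend [2, 11]
    N2 x:[43/3,50/3] y:[44/3,68/3] z:[21/2,23] -> hit [44/3,50/3], descend [7, 21]
      N7 x:[46/3,49/3] y:[46/3,16] z:[21/2,23/2] -> miss, prune
      N21 x:[43/3,50/3] y:[44/3,68/3] z:[14,23] -> hit [44/3,50/3], descend [1, 23]
        N1 x:[47/3,50/3] y:[44/3,50/3] z:[14,15] -> miss, prune
        N23 x:[43/3,47/3] y:[64/3,68/3] z:[41/2,23] -> miss, prune
    N11 x:[49/3,62/3] y:[17,25] z:[5,11] -> miss, prune
  N19 x:[8,44/3] y:[38/3,76/3] z:[29/2,24] -> hit [29/2,44/3], descend [14, 15]
    N14 x:[25/3,43/3] y:[22,76/3] z:[39/2,24] -> miss, prune
    N15 x:[8,44/3] y:[38/3,64/3] z:[29/2,47/2] -> hit [29/2,44/3], descend [10, 12]
      N10 x:[31/3,44/3] y:[50/3,64/3] z:[29/2,41/2] -> miss, prune
      N12 x:[8,44/3] y:[38/3,17] z:[31/2,47/2] -> miss, prune

Visited [0, 13, 2, 7, 21, 1, 23, 11, 19, 14, 15, 10, 12]. Tests: 13 box, 0 leaf. Nearest: miss.

== RESULT ==
[0, 13, 2, 7, 21, 1, 23, 11, 19, 14, 15, 10, 12]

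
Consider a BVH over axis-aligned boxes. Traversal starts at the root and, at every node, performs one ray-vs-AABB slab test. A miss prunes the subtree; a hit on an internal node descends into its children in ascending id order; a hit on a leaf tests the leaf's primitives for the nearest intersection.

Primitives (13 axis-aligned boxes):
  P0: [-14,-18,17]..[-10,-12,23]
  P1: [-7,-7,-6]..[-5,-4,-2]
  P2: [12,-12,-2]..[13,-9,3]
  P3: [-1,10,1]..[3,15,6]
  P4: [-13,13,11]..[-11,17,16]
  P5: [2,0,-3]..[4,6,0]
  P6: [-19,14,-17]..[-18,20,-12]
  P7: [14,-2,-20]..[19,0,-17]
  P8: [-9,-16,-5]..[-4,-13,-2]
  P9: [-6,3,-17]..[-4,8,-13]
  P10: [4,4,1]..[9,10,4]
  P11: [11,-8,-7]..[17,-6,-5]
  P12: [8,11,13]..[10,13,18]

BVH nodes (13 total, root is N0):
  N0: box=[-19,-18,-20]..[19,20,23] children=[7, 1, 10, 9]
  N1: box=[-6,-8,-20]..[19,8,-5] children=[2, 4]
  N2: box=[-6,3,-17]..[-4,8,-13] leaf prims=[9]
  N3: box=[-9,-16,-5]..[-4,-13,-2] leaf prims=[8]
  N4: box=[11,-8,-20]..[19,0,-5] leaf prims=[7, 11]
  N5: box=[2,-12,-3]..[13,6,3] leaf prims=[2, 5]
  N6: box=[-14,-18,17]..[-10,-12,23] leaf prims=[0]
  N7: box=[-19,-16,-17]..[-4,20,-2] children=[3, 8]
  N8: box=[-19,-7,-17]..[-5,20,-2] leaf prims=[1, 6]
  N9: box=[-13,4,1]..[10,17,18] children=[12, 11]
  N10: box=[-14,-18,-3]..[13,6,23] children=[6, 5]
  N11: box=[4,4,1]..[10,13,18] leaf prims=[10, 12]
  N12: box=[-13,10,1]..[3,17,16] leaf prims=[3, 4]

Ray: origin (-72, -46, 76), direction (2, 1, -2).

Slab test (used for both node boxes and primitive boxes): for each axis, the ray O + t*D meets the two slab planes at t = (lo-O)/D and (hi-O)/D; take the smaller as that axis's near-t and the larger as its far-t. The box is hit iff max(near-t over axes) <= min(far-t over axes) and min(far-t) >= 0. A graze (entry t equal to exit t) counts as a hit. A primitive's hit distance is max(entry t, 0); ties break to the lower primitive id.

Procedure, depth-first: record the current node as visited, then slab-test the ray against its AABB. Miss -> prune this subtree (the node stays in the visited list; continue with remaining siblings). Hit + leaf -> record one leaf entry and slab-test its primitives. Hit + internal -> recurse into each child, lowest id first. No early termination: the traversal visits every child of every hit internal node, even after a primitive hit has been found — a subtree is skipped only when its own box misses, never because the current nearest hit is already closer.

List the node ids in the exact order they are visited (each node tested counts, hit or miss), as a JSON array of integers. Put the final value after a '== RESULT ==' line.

Walk:
N0 x:[53/2,91/2] y:[28,66] z:[53/2,48] -> hit [28,91/2], descend [1, 7, 9, 10]
  N1 x:[33,91/2] y:[38,54] z:[81/2,48] -> hit [81/2,91/2], descend [2, 4]
    N2 x:[33,34] y:[49,54] z:[89/2,93/2] -> miss, prune
    N4 x:[83/2,91/2] y:[38,46] z:[81/2,48] -> hit [83/2,91/2] leaf, test {P7(miss), P11(miss)}
  N7 x:[53/2,34] y:[30,66] z:[39,93/2] -> miss, prune
  N9 x:[59/2,41] y:[50,63] z:[29,75/2] -> miss, prune
  N10 x:[29,85/2] y:[28,52] z:[53/2,79/2] -> hit [29,79/2], descend [5, 6]
    N5 x:[37,85/2] y:[34,52] z:[73/2,79/2] -> hit [37,79/2] leaf, test {P2(miss), P5(miss)}
    N6 x:[29,31] y:[28,34] z:[53/2,59/2] -> hit [29,59/2] leaf, test {P0@t=29}

order=[0, 1, 2, 4, 7, 9, 10, 5, 6]  |boxes|=9  |leaves|=3  hit=P0

== RESULT ==
[0, 1, 2, 4, 7, 9, 10, 5, 6]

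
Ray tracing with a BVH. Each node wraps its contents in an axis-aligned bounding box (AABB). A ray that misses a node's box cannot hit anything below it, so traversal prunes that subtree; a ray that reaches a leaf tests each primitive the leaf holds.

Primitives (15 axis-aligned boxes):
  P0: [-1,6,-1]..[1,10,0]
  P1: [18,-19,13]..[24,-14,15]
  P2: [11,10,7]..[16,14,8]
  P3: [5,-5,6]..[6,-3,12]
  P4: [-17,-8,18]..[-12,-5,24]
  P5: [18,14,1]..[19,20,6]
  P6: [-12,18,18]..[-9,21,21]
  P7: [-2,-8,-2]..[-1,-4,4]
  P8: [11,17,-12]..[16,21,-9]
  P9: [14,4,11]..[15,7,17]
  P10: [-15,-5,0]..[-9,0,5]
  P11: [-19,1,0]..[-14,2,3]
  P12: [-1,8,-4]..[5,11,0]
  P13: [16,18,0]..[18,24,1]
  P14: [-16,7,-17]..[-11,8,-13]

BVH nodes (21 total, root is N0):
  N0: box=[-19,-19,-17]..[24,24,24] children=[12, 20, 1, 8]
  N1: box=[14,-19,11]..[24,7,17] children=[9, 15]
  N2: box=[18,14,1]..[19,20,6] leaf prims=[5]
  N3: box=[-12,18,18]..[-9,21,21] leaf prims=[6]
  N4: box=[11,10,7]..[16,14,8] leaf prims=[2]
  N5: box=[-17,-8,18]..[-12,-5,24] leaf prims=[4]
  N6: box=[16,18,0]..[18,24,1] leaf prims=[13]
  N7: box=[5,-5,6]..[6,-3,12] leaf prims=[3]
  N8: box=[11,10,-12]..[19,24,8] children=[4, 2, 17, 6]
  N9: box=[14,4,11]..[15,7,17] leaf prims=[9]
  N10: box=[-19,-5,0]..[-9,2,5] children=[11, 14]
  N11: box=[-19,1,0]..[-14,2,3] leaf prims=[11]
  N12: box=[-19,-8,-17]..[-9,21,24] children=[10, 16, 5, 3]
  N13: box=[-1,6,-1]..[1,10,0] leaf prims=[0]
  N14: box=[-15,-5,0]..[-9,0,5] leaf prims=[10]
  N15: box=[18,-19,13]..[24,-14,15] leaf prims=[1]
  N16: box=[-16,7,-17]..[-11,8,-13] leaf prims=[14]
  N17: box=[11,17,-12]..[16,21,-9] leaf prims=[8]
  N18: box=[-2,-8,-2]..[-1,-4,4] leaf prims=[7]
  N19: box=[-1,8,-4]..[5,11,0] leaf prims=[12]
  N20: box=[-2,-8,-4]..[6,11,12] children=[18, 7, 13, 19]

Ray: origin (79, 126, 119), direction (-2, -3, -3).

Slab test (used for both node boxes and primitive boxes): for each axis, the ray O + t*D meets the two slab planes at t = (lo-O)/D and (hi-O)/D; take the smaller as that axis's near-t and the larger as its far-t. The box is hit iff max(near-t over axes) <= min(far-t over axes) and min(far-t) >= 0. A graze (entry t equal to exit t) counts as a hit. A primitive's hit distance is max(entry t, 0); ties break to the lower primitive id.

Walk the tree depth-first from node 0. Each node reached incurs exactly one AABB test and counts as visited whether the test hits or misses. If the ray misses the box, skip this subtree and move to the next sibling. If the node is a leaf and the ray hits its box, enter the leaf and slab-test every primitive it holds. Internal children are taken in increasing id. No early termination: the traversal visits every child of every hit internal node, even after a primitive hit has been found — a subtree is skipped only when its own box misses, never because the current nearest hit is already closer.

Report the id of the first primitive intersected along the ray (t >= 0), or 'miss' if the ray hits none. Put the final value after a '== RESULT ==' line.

Traverse from the root:
N0 x:[55/2,49] y:[34,145/3] z:[95/3,136/3] -> hit [34,136/3], descend [1, 8, 12, 20]
  N1 x:[55/2,65/2] y:[119/3,145/3] z:[34,36] -> miss, prune
  N8 x:[30,34] y:[34,116/3] z:[37,131/3] -> miss, prune
  N12 x:[44,49] y:[35,134/3] z:[95/3,136/3] -> hit [44,134/3], descend [3, 5, 10, 16]
    N3 x:[44,91/2] y:[35,36] z:[98/3,101/3] -> miss, prune
    N5 x:[91/2,48] y:[131/3,134/3] z:[95/3,101/3] -> miss, prune
    N10 x:[44,49] y:[124/3,131/3] z:[38,119/3] -> miss, prune
    N16 x:[45,95/2] y:[118/3,119/3] z:[44,136/3] -> miss, prune
  N20 x:[73/2,81/2] y:[115/3,134/3] z:[107/3,41] -> hit [115/3,81/2], descend [7, 13, 18, 19]
    N7 x:[73/2,37] y:[43,131/3] z:[107/3,113/3] -> miss, prune
    N13 x:[39,40] y:[116/3,40] z:[119/3,40] -> hit [119/3,40] leaf, test {P0@t=119/3}
    N18 x:[40,81/2] y:[130/3,134/3] z:[115/3,121/3] -> miss, prune
    N19 x:[37,40] y:[115/3,118/3] z:[119/3,41] -> miss, prune

order=[0, 1, 8, 12, 3, 5, 10, 16, 20, 7, 13, 18, 19]  |boxes|=13  |leaves|=1  hit=P0

== RESULT ==
0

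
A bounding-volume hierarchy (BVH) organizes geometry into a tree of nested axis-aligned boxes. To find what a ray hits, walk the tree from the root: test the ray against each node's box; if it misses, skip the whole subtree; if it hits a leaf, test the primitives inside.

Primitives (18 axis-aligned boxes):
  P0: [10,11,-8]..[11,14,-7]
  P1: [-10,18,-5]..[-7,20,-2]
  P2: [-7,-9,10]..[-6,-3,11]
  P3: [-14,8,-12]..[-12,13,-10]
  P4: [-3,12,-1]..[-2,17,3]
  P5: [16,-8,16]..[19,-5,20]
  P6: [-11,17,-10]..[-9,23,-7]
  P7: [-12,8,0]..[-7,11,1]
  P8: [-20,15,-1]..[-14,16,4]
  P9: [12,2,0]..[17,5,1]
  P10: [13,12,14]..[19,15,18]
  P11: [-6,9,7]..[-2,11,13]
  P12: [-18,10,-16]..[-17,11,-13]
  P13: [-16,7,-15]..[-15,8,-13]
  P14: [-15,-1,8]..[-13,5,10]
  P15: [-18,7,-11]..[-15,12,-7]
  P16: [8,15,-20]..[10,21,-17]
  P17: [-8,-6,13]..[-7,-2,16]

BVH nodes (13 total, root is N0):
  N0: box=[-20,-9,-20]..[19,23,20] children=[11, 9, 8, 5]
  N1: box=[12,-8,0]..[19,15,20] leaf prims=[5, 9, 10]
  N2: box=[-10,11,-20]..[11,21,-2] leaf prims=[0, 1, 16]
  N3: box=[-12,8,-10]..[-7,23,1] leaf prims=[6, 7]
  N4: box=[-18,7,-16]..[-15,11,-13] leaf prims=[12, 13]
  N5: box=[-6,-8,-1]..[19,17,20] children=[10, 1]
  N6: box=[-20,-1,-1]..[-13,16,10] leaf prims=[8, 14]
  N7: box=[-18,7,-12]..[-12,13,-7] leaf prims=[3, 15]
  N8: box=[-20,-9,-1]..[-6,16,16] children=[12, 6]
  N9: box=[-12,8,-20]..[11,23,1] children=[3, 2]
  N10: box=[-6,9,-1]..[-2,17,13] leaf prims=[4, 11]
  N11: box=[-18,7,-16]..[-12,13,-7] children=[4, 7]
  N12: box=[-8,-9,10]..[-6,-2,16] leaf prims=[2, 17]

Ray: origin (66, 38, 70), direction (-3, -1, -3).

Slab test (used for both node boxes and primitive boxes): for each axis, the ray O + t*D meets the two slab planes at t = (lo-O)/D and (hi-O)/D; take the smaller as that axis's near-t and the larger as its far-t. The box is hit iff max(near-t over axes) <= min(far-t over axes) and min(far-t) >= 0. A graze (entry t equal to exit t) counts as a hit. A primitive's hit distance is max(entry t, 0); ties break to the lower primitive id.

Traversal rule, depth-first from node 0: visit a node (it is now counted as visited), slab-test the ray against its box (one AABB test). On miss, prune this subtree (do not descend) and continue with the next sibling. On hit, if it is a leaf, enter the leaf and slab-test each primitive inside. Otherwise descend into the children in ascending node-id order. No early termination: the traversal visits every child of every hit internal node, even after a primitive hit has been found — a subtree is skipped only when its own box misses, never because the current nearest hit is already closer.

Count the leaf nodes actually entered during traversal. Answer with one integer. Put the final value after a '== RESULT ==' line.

Trace the traversal:
N0 x:[47/3,86/3] y:[15,47] z:[50/3,30] -> hit [50/3,86/3], descend [5, 8, 9, 11]
  N5 x:[47/3,24] y:[21,46] z:[50/3,71/3] -> hit [21,71/3], descend [1, 10]
    N1 x:[47/3,18] y:[23,46] z:[50/3,70/3] -> miss, prune
    N10 x:[68/3,24] y:[21,29] z:[19,71/3] -> hit [68/3,71/3] leaf, test {P4@t=68/3, P11(miss)}
  N8 x:[24,86/3] y:[22,47] z:[18,71/3] -> miss, prune
  N9 x:[55/3,26] y:[15,30] z:[23,30] -> hit [23,26], descend [2, 3]
    N2 x:[55/3,76/3] y:[17,27] z:[24,30] -> hit [24,76/3] leaf, test {P0(miss), P1(miss), P16(miss)}
    N3 x:[73/3,26] y:[15,30] z:[23,80/3] -> hit [73/3,26] leaf, test {P6(miss), P7(miss)}
  N11 x:[26,28] y:[25,31] z:[77/3,86/3] -> hit [26,28], descend [4, 7]
    N4 x:[27,28] y:[27,31] z:[83/3,86/3] -> hit [83/3,28] leaf, test {P12@t=83/3, P13(miss)}
    N7 x:[26,28] y:[25,31] z:[77/3,82/3] -> hit [26,82/3] leaf, test {P3@t=80/3, P15@t=27}

Summary -> nodes [0, 5, 1, 10, 8, 9, 2, 3, 11, 4, 7]; box-tests=11; leaf-entries=5; first=P4

== RESULT ==
5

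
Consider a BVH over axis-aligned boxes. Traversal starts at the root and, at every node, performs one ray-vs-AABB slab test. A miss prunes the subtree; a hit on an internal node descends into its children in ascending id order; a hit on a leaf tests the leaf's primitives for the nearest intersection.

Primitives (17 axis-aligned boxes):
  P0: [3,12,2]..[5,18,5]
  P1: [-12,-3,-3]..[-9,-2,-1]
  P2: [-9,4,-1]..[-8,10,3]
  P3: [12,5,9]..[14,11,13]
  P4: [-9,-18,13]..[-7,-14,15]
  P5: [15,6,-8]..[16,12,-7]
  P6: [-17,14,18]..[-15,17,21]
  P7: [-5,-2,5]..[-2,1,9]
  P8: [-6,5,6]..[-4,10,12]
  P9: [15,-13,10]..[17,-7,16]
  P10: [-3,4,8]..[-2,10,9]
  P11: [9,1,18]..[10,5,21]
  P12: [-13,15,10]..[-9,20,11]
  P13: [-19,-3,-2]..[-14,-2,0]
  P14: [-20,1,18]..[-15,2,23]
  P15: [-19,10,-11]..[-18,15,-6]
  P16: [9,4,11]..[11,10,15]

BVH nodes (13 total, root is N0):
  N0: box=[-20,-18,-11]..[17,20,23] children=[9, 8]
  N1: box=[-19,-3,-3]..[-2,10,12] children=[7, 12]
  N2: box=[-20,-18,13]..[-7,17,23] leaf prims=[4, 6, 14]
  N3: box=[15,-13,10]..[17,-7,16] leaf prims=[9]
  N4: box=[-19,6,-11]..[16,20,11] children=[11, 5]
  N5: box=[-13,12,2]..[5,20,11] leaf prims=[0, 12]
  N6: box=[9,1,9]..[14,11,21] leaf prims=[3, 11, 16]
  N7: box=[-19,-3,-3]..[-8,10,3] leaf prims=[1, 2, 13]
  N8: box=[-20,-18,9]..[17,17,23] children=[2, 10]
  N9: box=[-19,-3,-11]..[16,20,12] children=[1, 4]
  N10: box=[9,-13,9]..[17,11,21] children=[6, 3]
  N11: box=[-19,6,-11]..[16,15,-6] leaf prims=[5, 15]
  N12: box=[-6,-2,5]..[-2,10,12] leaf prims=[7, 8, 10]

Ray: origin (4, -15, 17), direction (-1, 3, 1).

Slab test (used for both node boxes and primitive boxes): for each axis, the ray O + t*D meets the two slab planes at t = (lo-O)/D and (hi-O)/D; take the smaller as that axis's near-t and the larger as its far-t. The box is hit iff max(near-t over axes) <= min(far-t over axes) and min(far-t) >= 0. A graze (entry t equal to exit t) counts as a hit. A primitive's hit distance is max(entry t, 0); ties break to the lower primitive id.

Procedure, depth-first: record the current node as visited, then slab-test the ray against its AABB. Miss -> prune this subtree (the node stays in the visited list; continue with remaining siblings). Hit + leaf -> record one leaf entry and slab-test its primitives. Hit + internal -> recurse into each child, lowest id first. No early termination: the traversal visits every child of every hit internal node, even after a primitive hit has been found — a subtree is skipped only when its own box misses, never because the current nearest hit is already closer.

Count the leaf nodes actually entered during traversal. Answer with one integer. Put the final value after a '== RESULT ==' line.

Traverse from the root:
N0 x:[-13,24] y:[-1,35/3] z:[-28,6] -> hit [-1,6], descend [8, 9]
  N8 x:[-13,24] y:[-1,32/3] z:[-8,6] -> hit [-1,6], descend [2, 10]
    N2 x:[11,24] y:[-1,32/3] z:[-4,6] -> miss, prune
    N10 x:[-13,-5] y:[2/3,26/3] z:[-8,4] -> miss, prune
  N9 x:[-12,23] y:[4,35/3] z:[-28,-5] -> miss, prune

Summary -> nodes [0, 8, 2, 10, 9]; box-tests=5; leaf-entries=0; first=miss

== RESULT ==
0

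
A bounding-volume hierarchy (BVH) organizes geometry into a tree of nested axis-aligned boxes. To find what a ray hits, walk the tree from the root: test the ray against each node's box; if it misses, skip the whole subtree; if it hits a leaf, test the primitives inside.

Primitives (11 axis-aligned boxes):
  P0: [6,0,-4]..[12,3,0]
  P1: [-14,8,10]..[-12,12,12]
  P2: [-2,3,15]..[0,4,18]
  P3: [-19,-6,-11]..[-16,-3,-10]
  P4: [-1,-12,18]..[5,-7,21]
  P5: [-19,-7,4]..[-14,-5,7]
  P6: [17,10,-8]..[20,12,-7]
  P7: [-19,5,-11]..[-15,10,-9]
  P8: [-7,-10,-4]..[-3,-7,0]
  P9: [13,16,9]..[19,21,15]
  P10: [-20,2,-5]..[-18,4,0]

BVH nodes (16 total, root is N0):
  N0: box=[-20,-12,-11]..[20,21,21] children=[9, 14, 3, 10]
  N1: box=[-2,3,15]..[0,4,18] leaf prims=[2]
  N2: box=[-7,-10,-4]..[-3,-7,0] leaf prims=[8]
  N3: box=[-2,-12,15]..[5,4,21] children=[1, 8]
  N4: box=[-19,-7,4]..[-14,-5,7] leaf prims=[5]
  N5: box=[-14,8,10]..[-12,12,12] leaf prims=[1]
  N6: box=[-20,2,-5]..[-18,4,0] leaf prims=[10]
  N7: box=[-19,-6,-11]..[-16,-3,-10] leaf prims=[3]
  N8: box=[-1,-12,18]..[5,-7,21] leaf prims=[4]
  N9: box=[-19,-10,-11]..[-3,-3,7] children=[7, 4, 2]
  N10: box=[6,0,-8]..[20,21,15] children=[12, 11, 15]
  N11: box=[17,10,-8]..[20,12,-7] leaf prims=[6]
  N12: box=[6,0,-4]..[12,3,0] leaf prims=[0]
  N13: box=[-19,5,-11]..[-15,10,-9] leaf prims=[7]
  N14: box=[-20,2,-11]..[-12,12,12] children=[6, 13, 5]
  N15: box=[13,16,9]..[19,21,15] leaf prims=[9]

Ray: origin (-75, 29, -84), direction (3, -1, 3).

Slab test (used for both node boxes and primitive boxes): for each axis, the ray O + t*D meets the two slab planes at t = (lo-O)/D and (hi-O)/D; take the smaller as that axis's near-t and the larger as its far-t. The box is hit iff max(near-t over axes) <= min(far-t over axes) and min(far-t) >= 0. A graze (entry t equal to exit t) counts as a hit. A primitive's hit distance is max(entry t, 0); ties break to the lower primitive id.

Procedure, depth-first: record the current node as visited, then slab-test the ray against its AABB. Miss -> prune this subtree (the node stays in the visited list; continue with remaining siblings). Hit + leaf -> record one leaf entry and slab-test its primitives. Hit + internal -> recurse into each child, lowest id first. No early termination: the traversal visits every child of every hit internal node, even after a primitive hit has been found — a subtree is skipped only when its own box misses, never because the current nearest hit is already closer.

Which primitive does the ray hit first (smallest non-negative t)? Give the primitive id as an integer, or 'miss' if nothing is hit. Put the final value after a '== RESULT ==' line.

Trace the traversal:
N0 x:[55/3,95/3] y:[8,41] z:[73/3,35] -> hit [73/3,95/3], descend [3, 9, 10, 14]
  N3 x:[73/3,80/3] y:[25,41] z:[33,35] -> miss, prune
  N9 x:[56/3,24] y:[32,39] z:[73/3,91/3] -> miss, prune
  N10 x:[27,95/3] y:[8,29] z:[76/3,33] -> hit [27,29], descend [11, 12, 15]
    N11 x:[92/3,95/3] y:[17,19] z:[76/3,77/3] -> miss, prune
    N12 x:[27,29] y:[26,29] z:[80/3,28] -> hit [27,28] leaf, test {P0@t=27}
    N15 x:[88/3,94/3] y:[8,13] z:[31,33] -> miss, prune
  N14 x:[55/3,21] y:[17,27] z:[73/3,32] -> miss, prune

order=[0, 3, 9, 10, 11, 12, 15, 14]  |boxes|=8  |leaves|=1  hit=P0

== RESULT ==
0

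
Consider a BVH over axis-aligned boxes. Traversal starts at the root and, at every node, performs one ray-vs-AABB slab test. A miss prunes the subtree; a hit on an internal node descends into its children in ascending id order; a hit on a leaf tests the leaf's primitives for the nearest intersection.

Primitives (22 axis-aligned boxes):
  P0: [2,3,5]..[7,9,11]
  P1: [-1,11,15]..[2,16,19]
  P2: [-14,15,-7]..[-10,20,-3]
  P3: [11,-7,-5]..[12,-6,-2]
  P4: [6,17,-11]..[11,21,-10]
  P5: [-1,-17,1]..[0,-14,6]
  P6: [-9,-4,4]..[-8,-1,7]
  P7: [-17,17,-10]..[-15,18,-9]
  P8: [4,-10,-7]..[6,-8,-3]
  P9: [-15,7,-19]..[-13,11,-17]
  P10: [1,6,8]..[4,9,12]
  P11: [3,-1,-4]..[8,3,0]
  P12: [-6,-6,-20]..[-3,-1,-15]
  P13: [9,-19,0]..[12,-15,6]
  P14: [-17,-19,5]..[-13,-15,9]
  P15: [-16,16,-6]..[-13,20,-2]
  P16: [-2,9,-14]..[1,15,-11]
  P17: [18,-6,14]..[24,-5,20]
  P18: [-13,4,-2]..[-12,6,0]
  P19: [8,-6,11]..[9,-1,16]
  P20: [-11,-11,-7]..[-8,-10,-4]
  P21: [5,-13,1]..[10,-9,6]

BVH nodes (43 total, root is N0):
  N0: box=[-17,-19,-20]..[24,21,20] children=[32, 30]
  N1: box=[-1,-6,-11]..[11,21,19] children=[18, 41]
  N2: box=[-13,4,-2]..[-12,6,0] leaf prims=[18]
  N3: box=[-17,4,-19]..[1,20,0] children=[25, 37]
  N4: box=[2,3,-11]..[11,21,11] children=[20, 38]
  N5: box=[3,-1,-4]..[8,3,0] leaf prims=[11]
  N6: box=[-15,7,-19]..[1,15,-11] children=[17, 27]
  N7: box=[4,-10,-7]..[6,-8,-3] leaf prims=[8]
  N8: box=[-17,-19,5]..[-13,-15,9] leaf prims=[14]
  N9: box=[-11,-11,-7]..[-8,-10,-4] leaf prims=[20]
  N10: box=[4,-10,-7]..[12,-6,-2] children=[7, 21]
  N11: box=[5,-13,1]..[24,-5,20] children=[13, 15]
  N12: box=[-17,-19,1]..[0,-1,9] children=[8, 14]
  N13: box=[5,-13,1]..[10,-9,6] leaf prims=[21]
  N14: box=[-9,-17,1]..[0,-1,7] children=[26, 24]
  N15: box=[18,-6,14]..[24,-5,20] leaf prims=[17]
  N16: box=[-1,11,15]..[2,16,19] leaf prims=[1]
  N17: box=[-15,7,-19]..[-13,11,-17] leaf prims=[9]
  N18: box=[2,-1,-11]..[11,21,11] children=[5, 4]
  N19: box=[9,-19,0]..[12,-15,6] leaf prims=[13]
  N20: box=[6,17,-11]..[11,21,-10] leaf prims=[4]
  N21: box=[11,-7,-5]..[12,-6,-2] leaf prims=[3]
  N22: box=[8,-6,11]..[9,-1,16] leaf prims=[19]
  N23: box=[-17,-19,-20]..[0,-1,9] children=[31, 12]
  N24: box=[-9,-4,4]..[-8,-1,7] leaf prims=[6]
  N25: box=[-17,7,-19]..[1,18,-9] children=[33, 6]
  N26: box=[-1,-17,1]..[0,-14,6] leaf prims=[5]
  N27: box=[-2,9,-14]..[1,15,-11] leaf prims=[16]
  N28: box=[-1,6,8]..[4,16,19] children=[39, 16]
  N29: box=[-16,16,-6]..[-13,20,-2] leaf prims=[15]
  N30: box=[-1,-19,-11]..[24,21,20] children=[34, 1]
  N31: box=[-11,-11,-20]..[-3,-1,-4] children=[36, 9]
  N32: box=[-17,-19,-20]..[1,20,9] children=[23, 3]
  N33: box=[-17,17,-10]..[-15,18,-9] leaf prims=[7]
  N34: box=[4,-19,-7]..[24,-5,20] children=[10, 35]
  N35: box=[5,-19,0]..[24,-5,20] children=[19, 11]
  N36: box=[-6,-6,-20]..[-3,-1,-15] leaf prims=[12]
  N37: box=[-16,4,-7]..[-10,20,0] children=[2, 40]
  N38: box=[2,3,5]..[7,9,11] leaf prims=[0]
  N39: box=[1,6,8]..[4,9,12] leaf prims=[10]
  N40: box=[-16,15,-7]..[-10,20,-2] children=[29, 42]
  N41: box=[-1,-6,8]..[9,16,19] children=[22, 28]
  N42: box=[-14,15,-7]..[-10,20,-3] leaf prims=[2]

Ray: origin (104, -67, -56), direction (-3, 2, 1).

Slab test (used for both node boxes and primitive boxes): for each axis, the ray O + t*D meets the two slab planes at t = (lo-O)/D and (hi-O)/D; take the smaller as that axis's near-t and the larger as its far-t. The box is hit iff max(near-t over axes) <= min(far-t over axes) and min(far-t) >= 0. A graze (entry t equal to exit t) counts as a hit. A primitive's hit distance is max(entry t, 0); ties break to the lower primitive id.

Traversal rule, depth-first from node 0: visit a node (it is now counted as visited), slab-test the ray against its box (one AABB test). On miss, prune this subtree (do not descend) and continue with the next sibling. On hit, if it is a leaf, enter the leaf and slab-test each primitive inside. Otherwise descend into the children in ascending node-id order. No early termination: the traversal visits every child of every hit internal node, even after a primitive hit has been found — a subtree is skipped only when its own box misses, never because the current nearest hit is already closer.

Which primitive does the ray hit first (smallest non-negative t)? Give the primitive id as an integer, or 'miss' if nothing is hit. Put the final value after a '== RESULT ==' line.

Walk:
N0 x:[80/3,121/3] y:[24,44] z:[36,76] -> hit [36,121/3], descend [30, 32]
  N30 x:[80/3,35] y:[24,44] z:[45,76] -> miss, prune
  N32 x:[103/3,121/3] y:[24,87/2] z:[36,65] -> hit [36,121/3], descend [3, 23]
    N3 x:[103/3,121/3] y:[71/2,87/2] z:[37,56] -> hit [37,121/3], descend [25, 37]
      N25 x:[103/3,121/3] y:[37,85/2] z:[37,47] -> hit [37,121/3], descend [6, 33]
        N6 x:[103/3,119/3] y:[37,41] z:[37,45] -> hit [37,119/3], descend [17, 27]
          N17 x:[39,119/3] y:[37,39] z:[37,39] -> hit [39,39] leaf, test {P9@t=39}
          N27 x:[103/3,106/3] y:[38,41] z:[42,45] -> miss, prune
        N33 x:[119/3,121/3] y:[42,85/2] z:[46,47] -> miss, prune
      N37 x:[38,40] y:[71/2,87/2] z:[49,56] -> miss, prune
    N23 x:[104/3,121/3] y:[24,33] z:[36,65] -> miss, prune

11 AABB tests over nodes [0, 30, 32, 3, 25, 6, 17, 27, 33, 37, 23]; 1 leaf entered; closest P9.

== RESULT ==
9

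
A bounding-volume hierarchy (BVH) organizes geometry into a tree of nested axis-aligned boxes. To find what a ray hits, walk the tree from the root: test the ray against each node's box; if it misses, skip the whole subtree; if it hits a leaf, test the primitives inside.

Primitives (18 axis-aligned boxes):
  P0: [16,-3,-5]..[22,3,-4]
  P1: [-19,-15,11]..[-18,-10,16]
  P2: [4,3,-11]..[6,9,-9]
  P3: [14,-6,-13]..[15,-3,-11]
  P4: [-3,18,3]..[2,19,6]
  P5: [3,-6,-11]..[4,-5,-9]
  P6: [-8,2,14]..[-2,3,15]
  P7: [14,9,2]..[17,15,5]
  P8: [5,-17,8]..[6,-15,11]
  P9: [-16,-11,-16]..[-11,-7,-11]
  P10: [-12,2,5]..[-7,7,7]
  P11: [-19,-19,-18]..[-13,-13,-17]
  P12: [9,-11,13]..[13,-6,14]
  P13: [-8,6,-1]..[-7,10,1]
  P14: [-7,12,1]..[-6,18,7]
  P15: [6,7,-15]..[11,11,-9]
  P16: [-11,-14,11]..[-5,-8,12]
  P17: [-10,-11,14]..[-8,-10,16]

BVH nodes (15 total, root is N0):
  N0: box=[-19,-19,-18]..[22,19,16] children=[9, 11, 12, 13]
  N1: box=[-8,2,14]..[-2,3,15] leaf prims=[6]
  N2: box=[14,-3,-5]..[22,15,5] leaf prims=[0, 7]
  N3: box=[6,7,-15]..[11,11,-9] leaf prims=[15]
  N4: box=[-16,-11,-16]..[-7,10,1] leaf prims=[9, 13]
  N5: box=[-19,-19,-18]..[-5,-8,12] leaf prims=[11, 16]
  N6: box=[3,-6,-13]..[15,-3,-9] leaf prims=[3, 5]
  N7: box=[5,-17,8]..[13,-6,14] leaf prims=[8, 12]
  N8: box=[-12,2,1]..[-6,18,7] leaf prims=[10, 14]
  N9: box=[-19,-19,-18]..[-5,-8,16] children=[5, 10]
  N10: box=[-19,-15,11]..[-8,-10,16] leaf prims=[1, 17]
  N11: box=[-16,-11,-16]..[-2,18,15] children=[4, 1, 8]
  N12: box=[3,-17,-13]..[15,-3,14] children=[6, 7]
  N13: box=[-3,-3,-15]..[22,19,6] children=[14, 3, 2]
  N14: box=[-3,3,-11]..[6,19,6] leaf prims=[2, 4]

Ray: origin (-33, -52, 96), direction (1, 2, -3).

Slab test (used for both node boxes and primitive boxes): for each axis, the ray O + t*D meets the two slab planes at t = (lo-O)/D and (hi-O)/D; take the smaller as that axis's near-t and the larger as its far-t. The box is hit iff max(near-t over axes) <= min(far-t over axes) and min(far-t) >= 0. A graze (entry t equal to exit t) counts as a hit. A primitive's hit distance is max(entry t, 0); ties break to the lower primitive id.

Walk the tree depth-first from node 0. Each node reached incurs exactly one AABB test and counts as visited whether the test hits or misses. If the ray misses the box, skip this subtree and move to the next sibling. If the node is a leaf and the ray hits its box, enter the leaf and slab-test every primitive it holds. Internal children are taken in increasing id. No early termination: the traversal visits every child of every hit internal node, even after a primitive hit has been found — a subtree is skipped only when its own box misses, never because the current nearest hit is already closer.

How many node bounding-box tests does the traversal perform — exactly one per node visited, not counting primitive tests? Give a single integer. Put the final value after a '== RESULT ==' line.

Traverse from the root:
N0 x:[14,55] y:[33/2,71/2] z:[80/3,38] -> hit [80/3,71/2], descend [9, 11, 12, 13]
  N9 x:[14,28] y:[33/2,22] z:[80/3,38] -> miss, prune
  N11 x:[17,31] y:[41/2,35] z:[27,112/3] -> hit [27,31], descend [1, 4, 8]
    N1 x:[25,31] y:[27,55/2] z:[27,82/3] -> hit [27,82/3] leaf, test {P6@t=27}
    N4 x:[17,26] y:[41/2,31] z:[95/3,112/3] -> miss, prune
    N8 x:[21,27] y:[27,35] z:[89/3,95/3] -> miss, prune
  N12 x:[36,48] y:[35/2,49/2] z:[82/3,109/3] -> miss, prune
  N13 x:[30,55] y:[49/2,71/2] z:[30,37] -> hit [30,71/2], descend [2, 3, 14]
    N2 x:[47,55] y:[49/2,67/2] z:[91/3,101/3] -> miss, prune
    N3 x:[39,44] y:[59/2,63/2] z:[35,37] -> miss, prune
    N14 x:[30,39] y:[55/2,71/2] z:[30,107/3] -> hit [30,71/2] leaf, test {P2(miss), P4(miss)}

order=[0, 9, 11, 1, 4, 8, 12, 13, 2, 3, 14]  |boxes|=11  |leaves|=2  hit=P6

== RESULT ==
11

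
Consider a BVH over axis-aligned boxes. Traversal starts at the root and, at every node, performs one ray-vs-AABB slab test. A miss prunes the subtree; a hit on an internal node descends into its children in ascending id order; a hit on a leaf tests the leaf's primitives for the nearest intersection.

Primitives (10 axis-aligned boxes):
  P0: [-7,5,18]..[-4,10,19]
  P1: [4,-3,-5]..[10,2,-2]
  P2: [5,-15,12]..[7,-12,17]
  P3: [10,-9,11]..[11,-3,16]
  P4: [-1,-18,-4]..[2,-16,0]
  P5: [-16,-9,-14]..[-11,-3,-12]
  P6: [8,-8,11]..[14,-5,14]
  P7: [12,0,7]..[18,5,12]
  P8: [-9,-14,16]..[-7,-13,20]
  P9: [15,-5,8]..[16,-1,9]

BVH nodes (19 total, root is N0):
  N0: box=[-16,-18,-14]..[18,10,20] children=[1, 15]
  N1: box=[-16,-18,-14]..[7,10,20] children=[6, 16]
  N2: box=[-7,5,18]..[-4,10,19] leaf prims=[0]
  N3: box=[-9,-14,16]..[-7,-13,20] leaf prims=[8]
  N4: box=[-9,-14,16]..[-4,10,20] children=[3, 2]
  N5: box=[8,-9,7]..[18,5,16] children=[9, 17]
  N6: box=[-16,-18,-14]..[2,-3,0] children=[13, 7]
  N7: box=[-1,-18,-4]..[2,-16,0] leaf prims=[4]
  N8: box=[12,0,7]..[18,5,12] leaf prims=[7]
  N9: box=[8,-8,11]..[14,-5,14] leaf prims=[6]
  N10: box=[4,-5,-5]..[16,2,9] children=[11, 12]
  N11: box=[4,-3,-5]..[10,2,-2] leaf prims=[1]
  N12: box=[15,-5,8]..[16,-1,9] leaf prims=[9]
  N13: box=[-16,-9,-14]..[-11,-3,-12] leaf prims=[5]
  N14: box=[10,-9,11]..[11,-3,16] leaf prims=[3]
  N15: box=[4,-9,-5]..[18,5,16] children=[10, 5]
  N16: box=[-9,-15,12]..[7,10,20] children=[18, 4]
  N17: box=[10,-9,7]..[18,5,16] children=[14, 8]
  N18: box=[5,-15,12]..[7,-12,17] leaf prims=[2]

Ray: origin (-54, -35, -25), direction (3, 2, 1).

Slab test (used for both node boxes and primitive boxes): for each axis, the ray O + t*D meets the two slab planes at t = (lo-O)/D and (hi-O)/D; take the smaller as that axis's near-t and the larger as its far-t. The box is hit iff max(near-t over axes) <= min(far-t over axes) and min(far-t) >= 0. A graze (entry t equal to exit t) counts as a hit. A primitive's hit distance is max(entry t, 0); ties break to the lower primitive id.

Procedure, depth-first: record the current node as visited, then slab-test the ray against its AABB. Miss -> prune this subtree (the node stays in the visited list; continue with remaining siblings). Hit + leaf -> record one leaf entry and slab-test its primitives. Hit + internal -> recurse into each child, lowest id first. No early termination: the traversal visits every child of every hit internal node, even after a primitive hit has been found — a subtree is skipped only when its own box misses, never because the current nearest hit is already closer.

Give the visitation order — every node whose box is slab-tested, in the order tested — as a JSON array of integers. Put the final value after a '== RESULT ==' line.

Traverse from the root:
N0 x:[38/3,24] y:[17/2,45/2] z:[11,45] -> hit [38/3,45/2], descend [1, 15]
  N1 x:[38/3,61/3] y:[17/2,45/2] z:[11,45] -> hit [38/3,61/3], descend [6, 16]
    N6 x:[38/3,56/3] y:[17/2,16] z:[11,25] -> hit [38/3,16], descend [7, 13]
      N7 x:[53/3,56/3] y:[17/2,19/2] z:[21,25] -> miss, prune
      N13 x:[38/3,43/3] y:[13,16] z:[11,13] -> hit [13,13] leaf, test {P5@t=13}
    N16 x:[15,61/3] y:[10,45/2] z:[37,45] -> miss, prune
  N15 x:[58/3,24] y:[13,20] z:[20,41] -> hit [20,20], descend [5, 10]
    N5 x:[62/3,24] y:[13,20] z:[32,41] -> miss, prune
    N10 x:[58/3,70/3] y:[15,37/2] z:[20,34] -> miss, prune

Visited [0, 1, 6, 7, 13, 16, 15, 5, 10]. Tests: 9 box, 1 leaf. Nearest: P5.

== RESULT ==
[0, 1, 6, 7, 13, 16, 15, 5, 10]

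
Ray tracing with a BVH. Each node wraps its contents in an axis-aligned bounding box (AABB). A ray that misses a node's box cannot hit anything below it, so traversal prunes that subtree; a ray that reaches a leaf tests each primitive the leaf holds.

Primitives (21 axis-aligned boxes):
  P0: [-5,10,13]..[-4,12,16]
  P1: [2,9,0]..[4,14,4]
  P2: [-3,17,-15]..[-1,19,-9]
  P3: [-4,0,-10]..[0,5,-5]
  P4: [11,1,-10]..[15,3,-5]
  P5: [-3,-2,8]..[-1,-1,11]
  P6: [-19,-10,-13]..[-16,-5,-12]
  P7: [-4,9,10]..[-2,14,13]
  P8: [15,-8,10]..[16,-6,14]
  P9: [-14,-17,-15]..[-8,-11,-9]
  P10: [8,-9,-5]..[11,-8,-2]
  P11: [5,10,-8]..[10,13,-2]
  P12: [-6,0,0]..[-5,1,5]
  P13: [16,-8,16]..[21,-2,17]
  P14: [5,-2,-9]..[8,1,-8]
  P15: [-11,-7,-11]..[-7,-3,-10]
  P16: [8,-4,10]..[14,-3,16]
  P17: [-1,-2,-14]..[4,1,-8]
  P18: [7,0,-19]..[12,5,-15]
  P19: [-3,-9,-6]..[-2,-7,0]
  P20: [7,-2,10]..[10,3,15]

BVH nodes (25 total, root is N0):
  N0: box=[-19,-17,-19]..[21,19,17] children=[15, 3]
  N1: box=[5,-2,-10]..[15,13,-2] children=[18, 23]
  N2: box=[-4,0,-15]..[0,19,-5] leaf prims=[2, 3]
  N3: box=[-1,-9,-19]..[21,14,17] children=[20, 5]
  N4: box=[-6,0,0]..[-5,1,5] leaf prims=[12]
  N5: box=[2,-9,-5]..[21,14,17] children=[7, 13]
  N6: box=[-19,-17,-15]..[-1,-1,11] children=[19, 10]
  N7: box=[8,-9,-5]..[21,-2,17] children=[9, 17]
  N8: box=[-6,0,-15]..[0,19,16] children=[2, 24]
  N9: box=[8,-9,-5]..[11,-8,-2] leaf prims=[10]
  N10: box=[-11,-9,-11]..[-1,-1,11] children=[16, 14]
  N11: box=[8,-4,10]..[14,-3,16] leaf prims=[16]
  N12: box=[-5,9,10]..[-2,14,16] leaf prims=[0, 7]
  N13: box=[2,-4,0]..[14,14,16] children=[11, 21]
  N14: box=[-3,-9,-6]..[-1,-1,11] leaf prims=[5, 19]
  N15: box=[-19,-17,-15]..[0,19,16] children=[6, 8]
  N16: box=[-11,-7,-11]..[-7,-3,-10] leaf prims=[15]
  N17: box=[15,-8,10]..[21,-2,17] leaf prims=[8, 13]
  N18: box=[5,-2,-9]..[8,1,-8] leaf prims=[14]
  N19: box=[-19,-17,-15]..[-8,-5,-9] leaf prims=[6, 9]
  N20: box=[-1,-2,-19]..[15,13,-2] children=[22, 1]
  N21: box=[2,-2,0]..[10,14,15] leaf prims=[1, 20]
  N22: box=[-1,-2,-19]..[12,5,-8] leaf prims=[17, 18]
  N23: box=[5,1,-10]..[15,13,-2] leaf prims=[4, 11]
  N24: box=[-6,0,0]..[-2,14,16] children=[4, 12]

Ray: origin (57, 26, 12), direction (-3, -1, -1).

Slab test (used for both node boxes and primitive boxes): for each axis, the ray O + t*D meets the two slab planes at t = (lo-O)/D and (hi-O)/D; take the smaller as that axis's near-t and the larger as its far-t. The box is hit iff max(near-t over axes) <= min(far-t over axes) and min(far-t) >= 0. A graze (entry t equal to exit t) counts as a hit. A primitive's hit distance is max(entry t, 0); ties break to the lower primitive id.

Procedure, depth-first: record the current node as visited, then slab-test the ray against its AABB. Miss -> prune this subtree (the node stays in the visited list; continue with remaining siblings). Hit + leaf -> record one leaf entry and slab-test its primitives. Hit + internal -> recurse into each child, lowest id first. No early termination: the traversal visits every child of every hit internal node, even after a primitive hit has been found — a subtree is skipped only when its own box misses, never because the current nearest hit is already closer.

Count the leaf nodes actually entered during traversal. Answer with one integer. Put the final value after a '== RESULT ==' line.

Trace the traversal:
N0 x:[12,76/3] y:[7,43] z:[-5,31] -> hit [12,76/3], descend [3, 15]
  N3 x:[12,58/3] y:[12,35] z:[-5,31] -> hit [12,58/3], descend [5, 20]
    N5 x:[12,55/3] y:[12,35] z:[-5,17] -> hit [12,17], descend [7, 13]
      N7 x:[12,49/3] y:[28,35] z:[-5,17] -> miss, prune
      N13 x:[43/3,55/3] y:[12,30] z:[-4,12] -> miss, prune
    N20 x:[14,58/3] y:[13,28] z:[14,31] -> hit [14,58/3], descend [1, 22]
      N1 x:[14,52/3] y:[13,28] z:[14,22] -> hit [14,52/3], descend [18, 23]
        N18 x:[49/3,52/3] y:[25,28] z:[20,21] -> miss, prune
        N23 x:[14,52/3] y:[13,25] z:[14,22] -> hit [14,52/3] leaf, test {P4(miss), P11@t=47/3}
      N22 x:[15,58/3] y:[21,28] z:[20,31] -> miss, prune
  N15 x:[19,76/3] y:[7,43] z:[-4,27] -> hit [19,76/3], descend [6, 8]
    N6 x:[58/3,76/3] y:[27,43] z:[1,27] -> miss, prune
    N8 x:[19,21] y:[7,26] z:[-4,27] -> hit [19,21], descend [2, 24]
      N2 x:[19,61/3] y:[7,26] z:[17,27] -> hit [19,61/3] leaf, test {P2(miss), P3(miss)}
      N24 x:[59/3,21] y:[12,26] z:[-4,12] -> miss, prune

Visited [0, 3, 5, 7, 13, 20, 1, 18, 23, 22, 15, 6, 8, 2, 24]. Tests: 15 box, 2 leaf. Nearest: P11.

== RESULT ==
2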